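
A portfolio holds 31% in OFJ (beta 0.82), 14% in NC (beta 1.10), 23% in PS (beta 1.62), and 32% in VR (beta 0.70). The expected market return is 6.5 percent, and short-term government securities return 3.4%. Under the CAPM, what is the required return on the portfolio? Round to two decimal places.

6.51%

β_P = Σ w_i β_i = 0.31×0.82 + 0.14×1.10 + 0.23×1.62 + 0.32×0.70 = 1.0048
MRP = 6.5% − 3.4% = 3.10%
E(R_P) = R_f + β_P × MRP = 3.4% + 1.0048 × 3.1% = 6.51%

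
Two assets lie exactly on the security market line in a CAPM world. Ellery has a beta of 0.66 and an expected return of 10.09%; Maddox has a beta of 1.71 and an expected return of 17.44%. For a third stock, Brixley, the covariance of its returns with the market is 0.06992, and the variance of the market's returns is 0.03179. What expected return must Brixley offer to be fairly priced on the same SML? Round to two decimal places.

MRP = (17.44% − 10.09%) / (1.71 − 0.66) = 7.0000%
R_f = 10.09% − 0.66 × 7.0000% = 5.4700%
β_Brixley = Cov / Var(R_m) = 0.06992 / 0.03179 = 2.1994
E(R_Brixley) = R_f + β × MRP = 5.4700% + 2.1994 × 7.0000% = 20.87%

20.87%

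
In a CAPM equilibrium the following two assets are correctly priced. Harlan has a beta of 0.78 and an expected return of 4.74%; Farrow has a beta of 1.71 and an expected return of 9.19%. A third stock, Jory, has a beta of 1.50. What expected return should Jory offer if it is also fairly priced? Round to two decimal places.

MRP (SML slope) = (9.19% − 4.74%) / (1.71 − 0.78) = 4.45% / 0.93 = 4.7849%
R_f (intercept) = 4.74% − 0.78 × 4.7849% = 1.0078%
E(R_Jory) = R_f + β × MRP = 1.0078% + 1.50 × 4.7849% = 8.19%

8.19%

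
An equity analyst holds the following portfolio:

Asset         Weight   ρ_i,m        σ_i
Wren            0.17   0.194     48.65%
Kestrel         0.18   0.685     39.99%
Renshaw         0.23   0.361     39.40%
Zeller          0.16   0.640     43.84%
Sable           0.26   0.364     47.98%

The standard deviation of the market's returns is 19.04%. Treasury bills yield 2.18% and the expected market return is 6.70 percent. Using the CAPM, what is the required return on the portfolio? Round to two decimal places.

β_Wren = 0.194 × 48.65% / 19.04% = 0.4957
β_Kestrel = 0.685 × 39.99% / 19.04% = 1.4387
β_Renshaw = 0.361 × 39.40% / 19.04% = 0.7470
β_Zeller = 0.640 × 43.84% / 19.04% = 1.4736
β_Sable = 0.364 × 47.98% / 19.04% = 0.9173
β_P = Σ w_i β_i = 0.17×0.4957 + 0.18×1.4387 + 0.23×0.7470 + 0.16×1.4736 + 0.26×0.9173 = 0.9893
MRP = 6.70% − 2.18% = 4.52%
E(R_P) = R_f + β_P × MRP = 2.18% + 0.9893 × 4.52% = 6.65%

6.65%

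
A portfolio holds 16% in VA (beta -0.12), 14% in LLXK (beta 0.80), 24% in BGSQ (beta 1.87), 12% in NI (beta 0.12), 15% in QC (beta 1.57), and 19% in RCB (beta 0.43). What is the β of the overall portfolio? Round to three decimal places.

0.873

β_P = Σ w_i β_i = 0.16×-0.12 + 0.14×0.80 + 0.24×1.87 + 0.12×0.12 + 0.15×1.57 + 0.19×0.43 = 0.8732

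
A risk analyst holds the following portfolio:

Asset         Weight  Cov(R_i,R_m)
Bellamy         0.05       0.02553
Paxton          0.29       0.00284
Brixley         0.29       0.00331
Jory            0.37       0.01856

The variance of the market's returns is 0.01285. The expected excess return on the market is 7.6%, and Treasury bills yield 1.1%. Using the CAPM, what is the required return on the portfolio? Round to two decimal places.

β_Bellamy = 0.02553 / 0.01285 = 1.9868
β_Paxton = 0.00284 / 0.01285 = 0.2210
β_Brixley = 0.00331 / 0.01285 = 0.2576
β_Jory = 0.01856 / 0.01285 = 1.4444
β_P = Σ w_i β_i = 0.05×1.9868 + 0.29×0.2210 + 0.29×0.2576 + 0.37×1.4444 = 0.7726
E(R_P) = R_f + β_P × MRP = 1.1% + 0.7726 × 7.6% = 6.97%

6.97%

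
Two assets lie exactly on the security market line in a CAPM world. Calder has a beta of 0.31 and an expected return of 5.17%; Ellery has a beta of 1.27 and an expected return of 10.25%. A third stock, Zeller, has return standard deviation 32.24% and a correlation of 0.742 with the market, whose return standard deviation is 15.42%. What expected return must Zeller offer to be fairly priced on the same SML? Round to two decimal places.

MRP = (10.25% − 5.17%) / (1.27 − 0.31) = 5.2917%
R_f = 5.17% − 0.31 × 5.2917% = 3.5296%
β_Zeller = ρ·σ_i/σ_m = 0.742 × 32.24 / 15.42 = 1.5514
E(R_Zeller) = R_f + β × MRP = 3.5296% + 1.5514 × 5.2917% = 11.74%

11.74%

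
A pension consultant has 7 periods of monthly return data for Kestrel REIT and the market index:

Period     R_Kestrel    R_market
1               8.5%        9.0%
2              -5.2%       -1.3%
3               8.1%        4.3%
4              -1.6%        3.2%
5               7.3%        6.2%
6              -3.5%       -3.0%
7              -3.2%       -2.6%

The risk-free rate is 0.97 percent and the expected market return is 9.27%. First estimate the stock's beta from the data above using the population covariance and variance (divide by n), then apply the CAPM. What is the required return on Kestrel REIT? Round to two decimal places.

10.78%

Mean R_i = (8.5 − 5.2 + 8.1 − 1.6 + 7.3 − 3.5 − 3.2) / 7 = 1.4857%
Mean R_m = (9.0 − 1.3 + 4.3 + 3.2 + 6.2 − 3.0 − 2.6) / 7 = 2.2571%
Σ(R_i − R̄_i)(R_m − R̄_m) = 153.5757  ⇒  Cov = 153.5757 / 7 = 21.9394
Σ(R_m − R̄_m)² = 129.9571  ⇒  Var(R_m) = 129.9571 / 7 = 18.5653
β = Cov / Var(R_m) = 21.9394 / 18.5653 = 1.1817
MRP = 9.27% − 0.97% = 8.30%
E(R) = R_f + β × MRP = 0.97% + 1.1817 × 8.30% = 10.78%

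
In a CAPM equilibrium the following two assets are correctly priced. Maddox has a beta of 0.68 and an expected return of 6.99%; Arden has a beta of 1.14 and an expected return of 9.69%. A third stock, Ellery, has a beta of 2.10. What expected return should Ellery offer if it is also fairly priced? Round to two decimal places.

MRP (SML slope) = (9.69% − 6.99%) / (1.14 − 0.68) = 2.70% / 0.46 = 5.8696%
R_f (intercept) = 6.99% − 0.68 × 5.8696% = 2.9987%
E(R_Ellery) = R_f + β × MRP = 2.9987% + 2.10 × 5.8696% = 15.32%

15.32%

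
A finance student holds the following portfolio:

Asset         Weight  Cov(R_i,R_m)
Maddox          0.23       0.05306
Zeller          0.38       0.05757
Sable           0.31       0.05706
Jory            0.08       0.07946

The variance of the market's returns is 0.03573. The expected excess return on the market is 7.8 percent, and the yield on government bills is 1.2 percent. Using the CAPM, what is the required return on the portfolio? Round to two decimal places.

β_Maddox = 0.05306 / 0.03573 = 1.4850
β_Zeller = 0.05757 / 0.03573 = 1.6113
β_Sable = 0.05706 / 0.03573 = 1.5970
β_Jory = 0.07946 / 0.03573 = 2.2239
β_P = Σ w_i β_i = 0.23×1.4850 + 0.38×1.6113 + 0.31×1.5970 + 0.08×2.2239 = 1.6268
E(R_P) = R_f + β_P × MRP = 1.2% + 1.6268 × 7.8% = 13.89%

13.89%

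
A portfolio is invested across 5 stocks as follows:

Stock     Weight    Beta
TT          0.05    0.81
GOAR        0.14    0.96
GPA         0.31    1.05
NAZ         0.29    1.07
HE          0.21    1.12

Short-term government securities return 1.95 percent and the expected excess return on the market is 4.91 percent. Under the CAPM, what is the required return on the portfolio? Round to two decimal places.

β_P = Σ w_i β_i = 0.05×0.81 + 0.14×0.96 + 0.31×1.05 + 0.29×1.07 + 0.21×1.12 = 1.0459
E(R_P) = R_f + β_P × MRP = 1.95% + 1.0459 × 4.91% = 7.09%

7.09%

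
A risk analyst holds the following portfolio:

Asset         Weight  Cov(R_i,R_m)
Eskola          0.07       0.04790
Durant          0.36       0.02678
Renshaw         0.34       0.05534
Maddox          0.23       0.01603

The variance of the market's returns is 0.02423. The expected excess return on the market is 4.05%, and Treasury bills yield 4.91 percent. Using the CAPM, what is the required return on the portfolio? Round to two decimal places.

10.84%

β_Eskola = 0.04790 / 0.02423 = 1.9769
β_Durant = 0.02678 / 0.02423 = 1.1052
β_Renshaw = 0.05534 / 0.02423 = 2.2839
β_Maddox = 0.01603 / 0.02423 = 0.6616
β_P = Σ w_i β_i = 0.07×1.9769 + 0.36×1.1052 + 0.34×2.2839 + 0.23×0.6616 = 1.4649
E(R_P) = R_f + β_P × MRP = 4.91% + 1.4649 × 4.05% = 10.84%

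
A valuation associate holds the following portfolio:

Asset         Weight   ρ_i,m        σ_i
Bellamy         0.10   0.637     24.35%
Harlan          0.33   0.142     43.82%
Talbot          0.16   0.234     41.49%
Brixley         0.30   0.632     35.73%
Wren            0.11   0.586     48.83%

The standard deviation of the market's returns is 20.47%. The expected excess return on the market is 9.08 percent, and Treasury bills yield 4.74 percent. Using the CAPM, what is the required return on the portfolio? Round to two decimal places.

11.43%

β_Bellamy = 0.637 × 24.35% / 20.47% = 0.7577
β_Harlan = 0.142 × 43.82% / 20.47% = 0.3040
β_Talbot = 0.234 × 41.49% / 20.47% = 0.4743
β_Brixley = 0.632 × 35.73% / 20.47% = 1.1031
β_Wren = 0.586 × 48.83% / 20.47% = 1.3979
β_P = Σ w_i β_i = 0.10×0.7577 + 0.33×0.3040 + 0.16×0.4743 + 0.30×1.1031 + 0.11×1.3979 = 0.7367
E(R_P) = R_f + β_P × MRP = 4.74% + 0.7367 × 9.08% = 11.43%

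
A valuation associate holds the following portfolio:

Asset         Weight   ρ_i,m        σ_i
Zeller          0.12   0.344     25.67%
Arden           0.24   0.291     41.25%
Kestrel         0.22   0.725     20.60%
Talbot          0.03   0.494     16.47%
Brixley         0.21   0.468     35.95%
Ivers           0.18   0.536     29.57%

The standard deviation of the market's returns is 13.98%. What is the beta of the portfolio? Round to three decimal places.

0.991

β_Zeller = 0.344 × 25.67% / 13.98% = 0.6317
β_Arden = 0.291 × 41.25% / 13.98% = 0.8586
β_Kestrel = 0.725 × 20.60% / 13.98% = 1.0683
β_Talbot = 0.494 × 16.47% / 13.98% = 0.5820
β_Brixley = 0.468 × 35.95% / 13.98% = 1.2035
β_Ivers = 0.536 × 29.57% / 13.98% = 1.1337
β_P = Σ w_i β_i = 0.12×0.6317 + 0.24×0.8586 + 0.22×1.0683 + 0.03×0.5820 + 0.21×1.2035 + 0.18×1.1337 = 0.9912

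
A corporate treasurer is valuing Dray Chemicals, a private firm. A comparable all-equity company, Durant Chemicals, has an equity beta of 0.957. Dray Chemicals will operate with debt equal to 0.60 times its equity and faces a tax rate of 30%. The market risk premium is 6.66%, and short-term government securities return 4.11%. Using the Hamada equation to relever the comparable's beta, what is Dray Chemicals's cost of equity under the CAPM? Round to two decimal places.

β_L = β_U × [1 + (1 − t)(D/E)] = 0.957 × [1 + (1 − 0.30) × 0.60]
    = 0.957 × [1 + 0.70 × 0.60] = 0.957 × 1.4200 = 1.3589
E(R) = R_f + β_L × MRP = 4.11% + 1.3589 × 6.66% = 13.16%

13.16%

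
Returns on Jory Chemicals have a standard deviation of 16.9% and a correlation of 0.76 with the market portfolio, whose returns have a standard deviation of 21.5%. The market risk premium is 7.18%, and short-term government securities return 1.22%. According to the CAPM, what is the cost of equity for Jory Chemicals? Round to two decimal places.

β = ρ × σ_i / σ_m = 0.76 × 16.9% / 21.5% = 0.5974
E(R) = 1.22% + 0.5974 × 7.18% = 5.51%

5.51%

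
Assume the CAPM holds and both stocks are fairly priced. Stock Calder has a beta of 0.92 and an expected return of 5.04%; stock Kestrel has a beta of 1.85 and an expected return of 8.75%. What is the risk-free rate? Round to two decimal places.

1.37%

Both satisfy E(R) = R_f + β·MRP, so the slope of the SML is
MRP = (8.75% − 5.04%) / (1.85 − 0.92) = 3.71% / 0.93 = 3.9892%
R_f = E(R_Calder) − β_Calder·MRP = 5.04% − 0.92 × 3.9892% = 1.3699%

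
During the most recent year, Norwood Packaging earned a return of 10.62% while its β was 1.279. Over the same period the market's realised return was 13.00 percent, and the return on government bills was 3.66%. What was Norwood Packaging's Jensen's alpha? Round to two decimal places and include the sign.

Market excess return = 13.00% − 3.66% = 9.34%
CAPM benchmark = R_f + β(R_m − R_f) = 3.66% + 1.279 × 9.34% = 15.60586%
α = actual − benchmark = 10.62% − 15.60586% = -4.99%

-4.99%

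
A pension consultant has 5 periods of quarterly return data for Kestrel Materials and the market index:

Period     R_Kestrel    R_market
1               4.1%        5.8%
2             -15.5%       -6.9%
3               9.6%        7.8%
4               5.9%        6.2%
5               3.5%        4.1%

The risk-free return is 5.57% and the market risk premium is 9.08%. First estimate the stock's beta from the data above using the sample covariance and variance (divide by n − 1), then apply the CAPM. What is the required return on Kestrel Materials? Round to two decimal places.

20.58%

Mean R_i = (4.1 − 15.5 + 9.6 + 5.9 + 3.5) / 5 = 1.5200%
Mean R_m = (5.8 − 6.9 + 7.8 + 6.2 + 4.1) / 5 = 3.4000%
Σ(R_i − R̄_i)(R_m − R̄_m) = 230.7000  ⇒  Cov = 230.7000 / 4 = 57.6750
Σ(R_m − R̄_m)² = 139.5400  ⇒  Var(R_m) = 139.5400 / 4 = 34.8850
β = Cov / Var(R_m) = 57.6750 / 34.8850 = 1.6533
E(R) = R_f + β × MRP = 5.57% + 1.6533 × 9.08% = 20.58%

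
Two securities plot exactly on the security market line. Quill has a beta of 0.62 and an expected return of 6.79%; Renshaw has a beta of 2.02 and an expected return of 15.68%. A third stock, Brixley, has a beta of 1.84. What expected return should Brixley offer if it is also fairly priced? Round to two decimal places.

14.54%

MRP (SML slope) = (15.68% − 6.79%) / (2.02 − 0.62) = 8.89% / 1.40 = 6.3500%
R_f (intercept) = 6.79% − 0.62 × 6.3500% = 2.8530%
E(R_Brixley) = R_f + β × MRP = 2.8530% + 1.84 × 6.3500% = 14.54%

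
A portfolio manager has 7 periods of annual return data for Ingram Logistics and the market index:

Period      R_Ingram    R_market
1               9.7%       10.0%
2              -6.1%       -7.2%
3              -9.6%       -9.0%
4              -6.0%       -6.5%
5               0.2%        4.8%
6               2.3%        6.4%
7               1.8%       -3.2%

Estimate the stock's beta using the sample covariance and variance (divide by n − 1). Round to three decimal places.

Mean R_i = (9.7 − 6.1 − 9.6 − 6.0 + 0.2 + 2.3 + 1.8) / 7 = -1.1000%
Mean R_m = (10.0 − 7.2 − 9.0 − 6.5 + 4.8 + 6.4 − 3.2) / 7 = -0.6714%
Σ(R_i − R̄_i)(R_m − R̄_m) = 271.0700  ⇒  Cov = 271.0700 / 6 = 45.1783
Σ(R_m − R̄_m)² = 346.1743  ⇒  Var(R_m) = 346.1743 / 6 = 57.6957
β = Cov / Var(R_m) = 45.1783 / 57.6957 = 0.7830

0.783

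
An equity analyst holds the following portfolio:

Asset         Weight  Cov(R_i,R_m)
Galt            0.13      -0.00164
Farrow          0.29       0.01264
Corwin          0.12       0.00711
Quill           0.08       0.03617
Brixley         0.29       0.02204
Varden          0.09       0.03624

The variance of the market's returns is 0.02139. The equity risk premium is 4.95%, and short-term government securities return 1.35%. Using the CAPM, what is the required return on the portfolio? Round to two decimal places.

5.25%

β_Galt = -0.00164 / 0.02139 = -0.0767
β_Farrow = 0.01264 / 0.02139 = 0.5909
β_Corwin = 0.00711 / 0.02139 = 0.3324
β_Quill = 0.03617 / 0.02139 = 1.6910
β_Brixley = 0.02204 / 0.02139 = 1.0304
β_Varden = 0.03624 / 0.02139 = 1.6942
β_P = Σ w_i β_i = 0.13×-0.0767 + 0.29×0.5909 + 0.12×0.3324 + 0.08×1.6910 + 0.29×1.0304 + 0.09×1.6942 = 0.7879
E(R_P) = R_f + β_P × MRP = 1.35% + 0.7879 × 4.95% = 5.25%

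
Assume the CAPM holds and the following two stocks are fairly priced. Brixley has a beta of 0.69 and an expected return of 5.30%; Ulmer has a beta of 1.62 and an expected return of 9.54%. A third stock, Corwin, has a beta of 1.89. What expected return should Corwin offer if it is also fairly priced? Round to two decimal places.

10.77%

MRP (SML slope) = (9.54% − 5.30%) / (1.62 − 0.69) = 4.24% / 0.93 = 4.5591%
R_f (intercept) = 5.30% − 0.69 × 4.5591% = 2.1542%
E(R_Corwin) = R_f + β × MRP = 2.1542% + 1.89 × 4.5591% = 10.77%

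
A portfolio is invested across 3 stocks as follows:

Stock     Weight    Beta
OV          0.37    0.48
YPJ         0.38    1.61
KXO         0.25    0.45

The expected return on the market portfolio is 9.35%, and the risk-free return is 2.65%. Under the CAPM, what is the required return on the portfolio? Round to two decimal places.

8.69%

β_P = Σ w_i β_i = 0.37×0.48 + 0.38×1.61 + 0.25×0.45 = 0.9019
MRP = 9.35% − 2.65% = 6.70%
E(R_P) = R_f + β_P × MRP = 2.65% + 0.9019 × 6.70% = 8.69%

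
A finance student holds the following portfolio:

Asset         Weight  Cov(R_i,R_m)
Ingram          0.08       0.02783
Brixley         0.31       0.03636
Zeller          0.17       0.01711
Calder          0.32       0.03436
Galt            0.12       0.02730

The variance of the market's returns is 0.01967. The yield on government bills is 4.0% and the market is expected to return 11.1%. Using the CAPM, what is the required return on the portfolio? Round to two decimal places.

15.07%

β_Ingram = 0.02783 / 0.01967 = 1.4148
β_Brixley = 0.03636 / 0.01967 = 1.8485
β_Zeller = 0.01711 / 0.01967 = 0.8699
β_Calder = 0.03436 / 0.01967 = 1.7468
β_Galt = 0.02730 / 0.01967 = 1.3879
β_P = Σ w_i β_i = 0.08×1.4148 + 0.31×1.8485 + 0.17×0.8699 + 0.32×1.7468 + 0.12×1.3879 = 1.5596
MRP = 11.1% − 4.0% = 7.10%
E(R_P) = R_f + β_P × MRP = 4.0% + 1.5596 × 7.1% = 15.07%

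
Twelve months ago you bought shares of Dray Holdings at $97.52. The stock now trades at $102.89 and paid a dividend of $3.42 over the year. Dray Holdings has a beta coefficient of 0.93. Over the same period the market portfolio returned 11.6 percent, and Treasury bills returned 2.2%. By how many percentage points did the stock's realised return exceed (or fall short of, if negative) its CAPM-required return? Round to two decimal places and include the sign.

-1.93%

Realised HPR = (P1 + D1 − P0) / P0 = (102.89 + 3.42 − 97.52) / 97.52 = 8.79 / 97.52 = 9.0135%
MRP = 11.6% − 2.2% = 9.40%
CAPM required = R_f + β·MRP = 2.2% + 0.93 × 9.4% = 10.9420%
α = realised − required = 9.0135% − 10.9420% = -1.93%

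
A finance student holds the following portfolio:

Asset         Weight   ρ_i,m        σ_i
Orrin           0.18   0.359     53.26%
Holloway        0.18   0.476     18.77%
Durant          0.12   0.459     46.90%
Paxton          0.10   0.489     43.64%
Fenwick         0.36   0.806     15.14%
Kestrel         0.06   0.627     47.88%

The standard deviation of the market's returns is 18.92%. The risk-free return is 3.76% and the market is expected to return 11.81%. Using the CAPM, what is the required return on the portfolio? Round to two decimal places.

β_Orrin = 0.359 × 53.26% / 18.92% = 1.0106
β_Holloway = 0.476 × 18.77% / 18.92% = 0.4722
β_Durant = 0.459 × 46.90% / 18.92% = 1.1378
β_Paxton = 0.489 × 43.64% / 18.92% = 1.1279
β_Fenwick = 0.806 × 15.14% / 18.92% = 0.6450
β_Kestrel = 0.627 × 47.88% / 18.92% = 1.5867
β_P = Σ w_i β_i = 0.18×1.0106 + 0.18×0.4722 + 0.12×1.1378 + 0.10×1.1279 + 0.36×0.6450 + 0.06×1.5867 = 0.8436
MRP = 11.81% − 3.76% = 8.05%
E(R_P) = R_f + β_P × MRP = 3.76% + 0.8436 × 8.05% = 10.55%

10.55%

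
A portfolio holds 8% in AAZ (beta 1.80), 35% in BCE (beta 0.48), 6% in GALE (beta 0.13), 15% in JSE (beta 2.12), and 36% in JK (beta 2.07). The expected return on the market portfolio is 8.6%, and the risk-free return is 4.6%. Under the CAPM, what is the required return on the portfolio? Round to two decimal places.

10.13%

β_P = Σ w_i β_i = 0.08×1.80 + 0.35×0.48 + 0.06×0.13 + 0.15×2.12 + 0.36×2.07 = 1.3830
MRP = 8.6% − 4.6% = 4.00%
E(R_P) = R_f + β_P × MRP = 4.6% + 1.3830 × 4.0% = 10.13%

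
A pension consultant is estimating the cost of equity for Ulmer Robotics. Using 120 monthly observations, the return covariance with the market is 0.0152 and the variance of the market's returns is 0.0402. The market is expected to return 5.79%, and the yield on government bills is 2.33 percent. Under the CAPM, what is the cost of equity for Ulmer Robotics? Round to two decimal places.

3.64%

β = Cov(R_i, R_m) / Var(R_m) = 0.0152 / 0.0402 = 0.3781
MRP = 5.79% − 2.33% = 3.46%
E(R) = R_f + β × MRP = 2.33% + 0.3781 × 3.46% = 3.64%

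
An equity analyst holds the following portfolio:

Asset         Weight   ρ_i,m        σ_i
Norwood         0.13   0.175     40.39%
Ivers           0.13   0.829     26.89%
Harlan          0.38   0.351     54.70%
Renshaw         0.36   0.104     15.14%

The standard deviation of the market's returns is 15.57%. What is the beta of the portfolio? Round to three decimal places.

β_Norwood = 0.175 × 40.39% / 15.57% = 0.4540
β_Ivers = 0.829 × 26.89% / 15.57% = 1.4317
β_Harlan = 0.351 × 54.70% / 15.57% = 1.2331
β_Renshaw = 0.104 × 15.14% / 15.57% = 0.1011
β_P = Σ w_i β_i = 0.13×0.4540 + 0.13×1.4317 + 0.38×1.2331 + 0.36×0.1011 = 0.7501

0.750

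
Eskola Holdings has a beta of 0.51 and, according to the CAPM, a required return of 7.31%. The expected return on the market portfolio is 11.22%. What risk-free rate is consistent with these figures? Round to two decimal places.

3.24%

E(R) = R_f + β(E(R_m) − R_f) = R_f(1 − β) + β·E(R_m)
7.31% = R_f × (1 − 0.51) + 0.51 × 11.22%
7.31% = R_f × 0.49 + 5.7222%
R_f = (7.31% − 5.7222%) / 0.49 = 3.24%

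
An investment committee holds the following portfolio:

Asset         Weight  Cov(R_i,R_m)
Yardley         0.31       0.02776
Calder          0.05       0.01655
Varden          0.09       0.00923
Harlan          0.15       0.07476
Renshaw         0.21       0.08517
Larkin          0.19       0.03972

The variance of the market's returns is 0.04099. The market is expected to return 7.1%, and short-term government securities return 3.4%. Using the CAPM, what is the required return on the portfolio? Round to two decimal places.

7.63%

β_Yardley = 0.02776 / 0.04099 = 0.6772
β_Calder = 0.01655 / 0.04099 = 0.4038
β_Varden = 0.00923 / 0.04099 = 0.2252
β_Harlan = 0.07476 / 0.04099 = 1.8239
β_Renshaw = 0.08517 / 0.04099 = 2.0778
β_Larkin = 0.03972 / 0.04099 = 0.9690
β_P = Σ w_i β_i = 0.31×0.6772 + 0.05×0.4038 + 0.09×0.2252 + 0.15×1.8239 + 0.21×2.0778 + 0.19×0.9690 = 1.1444
MRP = 7.1% − 3.4% = 3.70%
E(R_P) = R_f + β_P × MRP = 3.4% + 1.1444 × 3.7% = 7.63%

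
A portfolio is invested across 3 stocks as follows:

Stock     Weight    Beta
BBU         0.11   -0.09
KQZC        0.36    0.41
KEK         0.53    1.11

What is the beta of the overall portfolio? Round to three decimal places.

0.726

β_P = Σ w_i β_i = 0.11×-0.09 + 0.36×0.41 + 0.53×1.11 = 0.7260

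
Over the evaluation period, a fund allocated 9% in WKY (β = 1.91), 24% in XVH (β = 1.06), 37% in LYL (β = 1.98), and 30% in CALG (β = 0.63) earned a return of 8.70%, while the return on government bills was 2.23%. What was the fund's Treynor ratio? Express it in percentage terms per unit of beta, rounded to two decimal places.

4.80%

β_P = 0.09×1.91 + 0.24×1.06 + 0.37×1.98 + 0.30×0.63 = 1.3479
Treynor = (R_P − R_f) / β_P = (8.70% − 2.23%) / 1.3479 = 6.47% / 1.3479 = 4.80%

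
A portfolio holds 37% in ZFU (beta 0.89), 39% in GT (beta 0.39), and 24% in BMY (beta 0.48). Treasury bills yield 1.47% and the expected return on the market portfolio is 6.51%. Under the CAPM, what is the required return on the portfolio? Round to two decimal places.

β_P = Σ w_i β_i = 0.37×0.89 + 0.39×0.39 + 0.24×0.48 = 0.5966
MRP = 6.51% − 1.47% = 5.04%
E(R_P) = R_f + β_P × MRP = 1.47% + 0.5966 × 5.04% = 4.48%

4.48%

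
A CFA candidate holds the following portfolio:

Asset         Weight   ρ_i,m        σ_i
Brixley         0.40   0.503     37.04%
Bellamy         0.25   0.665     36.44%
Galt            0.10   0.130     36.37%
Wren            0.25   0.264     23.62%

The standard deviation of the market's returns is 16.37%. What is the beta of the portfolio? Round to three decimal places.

β_Brixley = 0.503 × 37.04% / 16.37% = 1.1381
β_Bellamy = 0.665 × 36.44% / 16.37% = 1.4803
β_Galt = 0.130 × 36.37% / 16.37% = 0.2888
β_Wren = 0.264 × 23.62% / 16.37% = 0.3809
β_P = Σ w_i β_i = 0.40×1.1381 + 0.25×1.4803 + 0.10×0.2888 + 0.25×0.3809 = 0.9494

0.949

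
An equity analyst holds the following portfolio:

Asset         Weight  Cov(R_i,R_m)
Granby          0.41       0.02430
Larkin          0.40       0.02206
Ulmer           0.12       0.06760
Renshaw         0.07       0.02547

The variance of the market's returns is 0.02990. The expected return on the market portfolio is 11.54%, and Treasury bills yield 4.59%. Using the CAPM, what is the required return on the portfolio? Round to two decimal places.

11.26%

β_Granby = 0.02430 / 0.02990 = 0.8127
β_Larkin = 0.02206 / 0.02990 = 0.7378
β_Ulmer = 0.06760 / 0.02990 = 2.2609
β_Renshaw = 0.02547 / 0.02990 = 0.8518
β_P = Σ w_i β_i = 0.41×0.8127 + 0.40×0.7378 + 0.12×2.2609 + 0.07×0.8518 = 0.9593
MRP = 11.54% − 4.59% = 6.95%
E(R_P) = R_f + β_P × MRP = 4.59% + 0.9593 × 6.95% = 11.26%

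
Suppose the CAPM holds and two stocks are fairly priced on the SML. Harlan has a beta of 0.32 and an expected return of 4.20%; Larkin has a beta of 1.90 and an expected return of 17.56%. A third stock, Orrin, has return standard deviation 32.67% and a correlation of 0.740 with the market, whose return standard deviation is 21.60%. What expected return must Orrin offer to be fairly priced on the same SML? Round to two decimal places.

MRP = (17.56% − 4.20%) / (1.90 − 0.32) = 8.4557%
R_f = 4.20% − 0.32 × 8.4557% = 1.4942%
β_Orrin = ρ·σ_i/σ_m = 0.740 × 32.67 / 21.60 = 1.1193
E(R_Orrin) = R_f + β × MRP = 1.4942% + 1.1193 × 8.4557% = 10.96%

10.96%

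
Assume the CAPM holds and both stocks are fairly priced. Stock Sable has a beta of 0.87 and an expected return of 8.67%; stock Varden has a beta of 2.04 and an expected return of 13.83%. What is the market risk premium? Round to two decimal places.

4.41%

Both satisfy E(R) = R_f + β·MRP, so the slope of the SML is
MRP = (13.83% − 8.67%) / (2.04 − 0.87) = 5.16% / 1.17 = 4.4103%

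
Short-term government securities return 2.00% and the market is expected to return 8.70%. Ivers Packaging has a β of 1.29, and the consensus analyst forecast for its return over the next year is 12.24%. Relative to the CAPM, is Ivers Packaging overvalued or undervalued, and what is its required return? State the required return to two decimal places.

MRP = 8.70% − 2.00% = 6.70%
Required return = R_f + β·MRP = 2.00% + 1.29 × 6.70% = 10.64%
Forecast 12.24% > required 10.64% → the stock plots above the SML → undervalued.

Undervalued; required return 10.64%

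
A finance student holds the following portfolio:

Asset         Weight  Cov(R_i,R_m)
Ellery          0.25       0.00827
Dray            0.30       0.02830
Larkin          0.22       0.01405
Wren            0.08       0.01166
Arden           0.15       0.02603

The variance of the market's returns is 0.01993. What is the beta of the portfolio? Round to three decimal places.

0.928

β_Ellery = 0.00827 / 0.01993 = 0.4150
β_Dray = 0.02830 / 0.01993 = 1.4200
β_Larkin = 0.01405 / 0.01993 = 0.7050
β_Wren = 0.01166 / 0.01993 = 0.5850
β_Arden = 0.02603 / 0.01993 = 1.3061
β_P = Σ w_i β_i = 0.25×0.4150 + 0.30×1.4200 + 0.22×0.7050 + 0.08×0.5850 + 0.15×1.3061 = 0.9276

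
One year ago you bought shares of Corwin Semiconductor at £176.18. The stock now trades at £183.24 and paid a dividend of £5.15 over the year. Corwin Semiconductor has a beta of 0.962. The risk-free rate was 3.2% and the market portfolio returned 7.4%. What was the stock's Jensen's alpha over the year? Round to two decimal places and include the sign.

Realised HPR = (P1 + D1 − P0) / P0 = (183.24 + 5.15 − 176.18) / 176.18 = 12.21 / 176.18 = 6.9304%
MRP = 7.4% − 3.2% = 4.20%
CAPM required = R_f + β·MRP = 3.2% + 0.962 × 4.2% = 7.2404%
α = realised − required = 6.9304% − 7.2404% = -0.31%

-0.31%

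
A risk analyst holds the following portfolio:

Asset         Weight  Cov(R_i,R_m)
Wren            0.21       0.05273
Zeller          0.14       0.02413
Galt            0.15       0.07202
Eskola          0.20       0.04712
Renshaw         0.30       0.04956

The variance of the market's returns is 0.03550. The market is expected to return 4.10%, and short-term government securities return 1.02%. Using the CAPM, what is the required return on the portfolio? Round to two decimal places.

β_Wren = 0.05273 / 0.03550 = 1.4854
β_Zeller = 0.02413 / 0.03550 = 0.6797
β_Galt = 0.07202 / 0.03550 = 2.0287
β_Eskola = 0.04712 / 0.03550 = 1.3273
β_Renshaw = 0.04956 / 0.03550 = 1.3961
β_P = Σ w_i β_i = 0.21×1.4854 + 0.14×0.6797 + 0.15×2.0287 + 0.20×1.3273 + 0.30×1.3961 = 1.3957
MRP = 4.10% − 1.02% = 3.08%
E(R_P) = R_f + β_P × MRP = 1.02% + 1.3957 × 3.08% = 5.32%

5.32%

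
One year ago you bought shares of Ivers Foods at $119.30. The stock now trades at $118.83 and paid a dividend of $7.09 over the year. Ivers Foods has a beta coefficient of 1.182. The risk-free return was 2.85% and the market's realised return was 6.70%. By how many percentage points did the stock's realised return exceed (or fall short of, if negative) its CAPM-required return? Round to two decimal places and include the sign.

-1.85%

Realised HPR = (P1 + D1 − P0) / P0 = (118.83 + 7.09 − 119.30) / 119.30 = 6.62 / 119.30 = 5.5490%
MRP = 6.70% − 2.85% = 3.85%
CAPM required = R_f + β·MRP = 2.85% + 1.182 × 3.85% = 7.40070%
α = realised − required = 5.5490% − 7.40070% = -1.85%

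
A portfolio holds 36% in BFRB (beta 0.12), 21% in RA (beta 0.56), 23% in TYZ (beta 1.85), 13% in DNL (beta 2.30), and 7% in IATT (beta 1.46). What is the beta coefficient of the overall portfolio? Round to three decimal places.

β_P = Σ w_i β_i = 0.36×0.12 + 0.21×0.56 + 0.23×1.85 + 0.13×2.30 + 0.07×1.46 = 0.9875

0.988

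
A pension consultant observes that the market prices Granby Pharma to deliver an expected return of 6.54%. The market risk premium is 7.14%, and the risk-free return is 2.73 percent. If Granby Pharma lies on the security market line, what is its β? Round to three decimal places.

0.534

β = (E(R) − R_f) / MRP = (6.54% − 2.73%) / 7.14% = 3.81% / 7.14% = 0.534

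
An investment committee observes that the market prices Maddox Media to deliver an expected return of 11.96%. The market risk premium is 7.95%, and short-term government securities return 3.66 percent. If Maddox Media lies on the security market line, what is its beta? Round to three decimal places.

1.044

β = (E(R) − R_f) / MRP = (11.96% − 3.66%) / 7.95% = 8.30% / 7.95% = 1.044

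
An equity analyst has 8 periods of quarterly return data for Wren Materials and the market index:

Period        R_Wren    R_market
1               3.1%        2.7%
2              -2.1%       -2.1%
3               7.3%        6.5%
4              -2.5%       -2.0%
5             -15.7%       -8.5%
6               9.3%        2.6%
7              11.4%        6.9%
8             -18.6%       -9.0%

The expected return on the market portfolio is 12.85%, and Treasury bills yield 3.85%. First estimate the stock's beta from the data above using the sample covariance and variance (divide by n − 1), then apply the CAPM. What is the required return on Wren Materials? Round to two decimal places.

19.71%

Mean R_i = (3.1 − 2.1 + 7.3 − 2.5 − 15.7 + 9.3 + 11.4 − 18.6) / 8 = -0.9750%
Mean R_m = (2.7 − 2.1 + 6.5 − 2.0 − 8.5 + 2.6 + 6.9 − 9.0) / 8 = -0.3625%
Σ(R_i − R̄_i)(R_m − R̄_m) = 466.0925  ⇒  Cov = 466.0925 / 7 = 66.5846
Σ(R_m − R̄_m)² = 264.5188  ⇒  Var(R_m) = 264.5188 / 7 = 37.7884
β = Cov / Var(R_m) = 66.5846 / 37.7884 = 1.7620
MRP = 12.85% − 3.85% = 9.00%
E(R) = R_f + β × MRP = 3.85% + 1.7620 × 9.00% = 19.71%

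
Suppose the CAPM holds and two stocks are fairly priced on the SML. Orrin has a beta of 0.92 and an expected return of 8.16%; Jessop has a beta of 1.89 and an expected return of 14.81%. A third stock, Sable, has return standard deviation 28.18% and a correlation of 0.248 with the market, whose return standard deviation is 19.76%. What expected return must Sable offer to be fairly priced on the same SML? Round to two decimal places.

4.28%

MRP = (14.81% − 8.16%) / (1.89 − 0.92) = 6.8557%
R_f = 8.16% − 0.92 × 6.8557% = 1.8528%
β_Sable = ρ·σ_i/σ_m = 0.248 × 28.18 / 19.76 = 0.3537
E(R_Sable) = R_f + β × MRP = 1.8528% + 0.3537 × 6.8557% = 4.28%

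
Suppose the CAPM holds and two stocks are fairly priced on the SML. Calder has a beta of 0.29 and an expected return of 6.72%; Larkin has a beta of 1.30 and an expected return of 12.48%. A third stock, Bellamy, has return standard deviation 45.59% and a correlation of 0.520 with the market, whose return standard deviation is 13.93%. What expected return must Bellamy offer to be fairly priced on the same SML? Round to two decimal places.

MRP = (12.48% − 6.72%) / (1.30 − 0.29) = 5.7030%
R_f = 6.72% − 0.29 × 5.7030% = 5.0661%
β_Bellamy = ρ·σ_i/σ_m = 0.520 × 45.59 / 13.93 = 1.7019
E(R_Bellamy) = R_f + β × MRP = 5.0661% + 1.7019 × 5.7030% = 14.77%

14.77%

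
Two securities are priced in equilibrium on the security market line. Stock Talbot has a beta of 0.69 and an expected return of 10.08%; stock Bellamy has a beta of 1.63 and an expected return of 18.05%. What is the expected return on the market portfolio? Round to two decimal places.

Both satisfy E(R) = R_f + β·MRP, so the slope of the SML is
MRP = (18.05% − 10.08%) / (1.63 − 0.69) = 7.97% / 0.94 = 8.4787%
R_f = E(R_Talbot) − β_Talbot·MRP = 10.08% − 0.69 × 8.4787% = 4.2297%
E(R_m) = R_f + MRP = 4.2297% + 8.4787% = 12.71%

12.71%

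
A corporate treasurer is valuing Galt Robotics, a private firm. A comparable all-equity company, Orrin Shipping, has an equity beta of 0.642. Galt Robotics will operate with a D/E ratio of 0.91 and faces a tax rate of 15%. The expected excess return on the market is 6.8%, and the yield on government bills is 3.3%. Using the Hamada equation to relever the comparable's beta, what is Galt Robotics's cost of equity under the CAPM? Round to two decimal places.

11.04%

β_L = β_U × [1 + (1 − t)(D/E)] = 0.642 × [1 + (1 − 0.15) × 0.91]
    = 0.642 × [1 + 0.85 × 0.91] = 0.642 × 1.7735 = 1.1386
E(R) = R_f + β_L × MRP = 3.3% + 1.1386 × 6.8% = 11.04%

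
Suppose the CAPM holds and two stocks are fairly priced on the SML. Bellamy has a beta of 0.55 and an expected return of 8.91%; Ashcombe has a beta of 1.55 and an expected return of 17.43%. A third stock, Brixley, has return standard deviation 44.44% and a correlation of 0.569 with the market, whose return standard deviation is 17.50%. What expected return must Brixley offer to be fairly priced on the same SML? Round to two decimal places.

16.53%

MRP = (17.43% − 8.91%) / (1.55 − 0.55) = 8.5200%
R_f = 8.91% − 0.55 × 8.5200% = 4.2240%
β_Brixley = ρ·σ_i/σ_m = 0.569 × 44.44 / 17.50 = 1.4449
E(R_Brixley) = R_f + β × MRP = 4.2240% + 1.4449 × 8.5200% = 16.53%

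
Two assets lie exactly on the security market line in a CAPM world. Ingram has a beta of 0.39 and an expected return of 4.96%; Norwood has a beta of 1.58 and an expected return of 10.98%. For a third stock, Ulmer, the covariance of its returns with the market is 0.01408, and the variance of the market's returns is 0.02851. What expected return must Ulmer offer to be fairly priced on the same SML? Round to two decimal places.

5.49%

MRP = (10.98% − 4.96%) / (1.58 − 0.39) = 5.0588%
R_f = 4.96% − 0.39 × 5.0588% = 2.9871%
β_Ulmer = Cov / Var(R_m) = 0.01408 / 0.02851 = 0.4939
E(R_Ulmer) = R_f + β × MRP = 2.9871% + 0.4939 × 5.0588% = 5.49%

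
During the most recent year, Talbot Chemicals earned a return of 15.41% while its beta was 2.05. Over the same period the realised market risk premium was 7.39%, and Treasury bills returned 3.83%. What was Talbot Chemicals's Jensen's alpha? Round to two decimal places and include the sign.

-3.57%

CAPM benchmark = R_f + β(R_m − R_f) = 3.83% + 2.05 × 7.39% = 18.9795%
α = actual − benchmark = 15.41% − 18.9795% = -3.57%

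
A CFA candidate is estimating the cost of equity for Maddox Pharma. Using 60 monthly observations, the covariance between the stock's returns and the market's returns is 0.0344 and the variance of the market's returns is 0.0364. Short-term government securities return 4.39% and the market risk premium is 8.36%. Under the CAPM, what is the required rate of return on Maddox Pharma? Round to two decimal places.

12.29%

β = Cov(R_i, R_m) / Var(R_m) = 0.0344 / 0.0364 = 0.9451
E(R) = R_f + β × MRP = 4.39% + 0.9451 × 8.36% = 12.29%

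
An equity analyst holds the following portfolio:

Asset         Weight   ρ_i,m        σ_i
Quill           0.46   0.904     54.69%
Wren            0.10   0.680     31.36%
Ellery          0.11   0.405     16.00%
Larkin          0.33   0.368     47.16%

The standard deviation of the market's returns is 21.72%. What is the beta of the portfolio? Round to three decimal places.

β_Quill = 0.904 × 54.69% / 21.72% = 2.2762
β_Wren = 0.680 × 31.36% / 21.72% = 0.9818
β_Ellery = 0.405 × 16.00% / 21.72% = 0.2983
β_Larkin = 0.368 × 47.16% / 21.72% = 0.7990
β_P = Σ w_i β_i = 0.46×2.2762 + 0.10×0.9818 + 0.11×0.2983 + 0.33×0.7990 = 1.4417

1.442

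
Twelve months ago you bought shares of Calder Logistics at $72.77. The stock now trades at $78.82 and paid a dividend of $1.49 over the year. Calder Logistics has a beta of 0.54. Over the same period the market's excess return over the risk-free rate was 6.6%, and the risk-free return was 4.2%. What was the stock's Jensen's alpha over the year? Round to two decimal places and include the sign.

Realised HPR = (P1 + D1 − P0) / P0 = (78.82 + 1.49 − 72.77) / 72.77 = 7.54 / 72.77 = 10.3614%
CAPM required = R_f + β·MRP = 4.2% + 0.54 × 6.6% = 7.7640%
α = realised − required = 10.3614% − 7.7640% = +2.60%

+2.60%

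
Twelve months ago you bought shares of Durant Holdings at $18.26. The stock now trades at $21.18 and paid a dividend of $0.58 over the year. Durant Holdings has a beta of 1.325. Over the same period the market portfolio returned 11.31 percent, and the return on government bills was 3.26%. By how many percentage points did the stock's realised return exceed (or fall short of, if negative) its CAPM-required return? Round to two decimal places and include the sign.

+5.24%

Realised HPR = (P1 + D1 − P0) / P0 = (21.18 + 0.58 − 18.26) / 18.26 = 3.50 / 18.26 = 19.1676%
MRP = 11.31% − 3.26% = 8.05%
CAPM required = R_f + β·MRP = 3.26% + 1.325 × 8.05% = 13.92625%
α = realised − required = 19.1676% − 13.92625% = +5.24%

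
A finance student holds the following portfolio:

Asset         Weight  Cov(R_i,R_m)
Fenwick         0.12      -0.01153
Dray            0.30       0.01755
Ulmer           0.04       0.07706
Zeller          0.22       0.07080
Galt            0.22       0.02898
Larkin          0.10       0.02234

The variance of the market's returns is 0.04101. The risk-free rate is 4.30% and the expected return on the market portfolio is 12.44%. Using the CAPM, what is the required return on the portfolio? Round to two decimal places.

β_Fenwick = -0.01153 / 0.04101 = -0.2812
β_Dray = 0.01755 / 0.04101 = 0.4279
β_Ulmer = 0.07706 / 0.04101 = 1.8791
β_Zeller = 0.07080 / 0.04101 = 1.7264
β_Galt = 0.02898 / 0.04101 = 0.7067
β_Larkin = 0.02234 / 0.04101 = 0.5447
β_P = Σ w_i β_i = 0.12×-0.2812 + 0.30×0.4279 + 0.04×1.8791 + 0.22×1.7264 + 0.22×0.7067 + 0.10×0.5447 = 0.7595
MRP = 12.44% − 4.30% = 8.14%
E(R_P) = R_f + β_P × MRP = 4.30% + 0.7595 × 8.14% = 10.48%

10.48%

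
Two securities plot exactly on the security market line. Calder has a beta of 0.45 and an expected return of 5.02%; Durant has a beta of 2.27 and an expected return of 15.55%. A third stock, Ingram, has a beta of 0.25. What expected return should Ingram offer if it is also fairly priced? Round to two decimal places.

3.86%

MRP (SML slope) = (15.55% − 5.02%) / (2.27 − 0.45) = 10.53% / 1.82 = 5.7857%
R_f (intercept) = 5.02% − 0.45 × 5.7857% = 2.4164%
E(R_Ingram) = R_f + β × MRP = 2.4164% + 0.25 × 5.7857% = 3.86%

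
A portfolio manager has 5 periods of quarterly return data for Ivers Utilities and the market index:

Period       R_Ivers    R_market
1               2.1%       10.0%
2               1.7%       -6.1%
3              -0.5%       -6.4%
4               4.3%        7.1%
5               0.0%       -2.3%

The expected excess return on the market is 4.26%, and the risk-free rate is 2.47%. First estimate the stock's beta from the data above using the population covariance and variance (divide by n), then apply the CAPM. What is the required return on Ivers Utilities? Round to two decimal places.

Mean R_i = (2.1 + 1.7 − 0.5 + 4.3 + 0.0) / 5 = 1.5200%
Mean R_m = (10.0 − 6.1 − 6.4 + 7.1 − 2.3) / 5 = 0.4600%
Σ(R_i − R̄_i)(R_m − R̄_m) = 40.8640  ⇒  Cov = 40.8640 / 5 = 8.1728
Σ(R_m − R̄_m)² = 232.8120  ⇒  Var(R_m) = 232.8120 / 5 = 46.5624
β = Cov / Var(R_m) = 8.1728 / 46.5624 = 0.1755
E(R) = R_f + β × MRP = 2.47% + 0.1755 × 4.26% = 3.22%

3.22%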